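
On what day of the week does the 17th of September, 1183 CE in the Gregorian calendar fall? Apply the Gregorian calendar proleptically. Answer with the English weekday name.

Saturday

JDN 2153401 mod 7 = 5, and JDN 0 was a Monday, so this is a Saturday.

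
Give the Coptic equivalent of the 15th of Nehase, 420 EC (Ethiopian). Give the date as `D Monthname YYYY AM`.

Julian Day Number of the source date = 1877605.
Converting JDN 1877605 to the Coptic calendar gives 15 Mesori 144 AM.

15 Mesori 144 AM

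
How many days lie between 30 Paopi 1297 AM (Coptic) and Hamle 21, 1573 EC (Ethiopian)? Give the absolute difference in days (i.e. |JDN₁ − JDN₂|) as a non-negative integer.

261

First date → JDN 2298453; second date → JDN 2298714.
The interval is |2298453 − 2298714| = 261 days.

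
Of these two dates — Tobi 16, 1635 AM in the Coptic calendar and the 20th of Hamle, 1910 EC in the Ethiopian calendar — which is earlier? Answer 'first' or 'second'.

First date → JDN 2421983; second date → JDN 2421802.
JDN 2421802 < JDN 2421983, so the second date is earlier.

second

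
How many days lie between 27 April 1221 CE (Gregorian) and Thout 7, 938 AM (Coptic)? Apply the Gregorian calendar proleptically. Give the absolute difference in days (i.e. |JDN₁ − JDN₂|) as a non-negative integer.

137

First date → JDN 2167138; second date → JDN 2167275.
The interval is |2167138 − 2167275| = 137 days.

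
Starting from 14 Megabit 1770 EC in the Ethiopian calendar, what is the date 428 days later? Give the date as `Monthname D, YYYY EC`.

Ginbot 17, 1771 EC

The starting date is JDN 2370541; 2370541 + 428 = 2370969.
JDN 2370969 corresponds to Ginbot 17, 1771 EC.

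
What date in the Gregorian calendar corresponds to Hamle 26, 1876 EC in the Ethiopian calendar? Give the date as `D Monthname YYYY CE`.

1 August 1884 CE

Julian Day Number of the source date = 2409390.
Converting JDN 2409390 to the Gregorian calendar gives 1 August 1884 CE.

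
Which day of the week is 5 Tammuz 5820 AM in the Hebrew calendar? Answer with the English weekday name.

Saturday

This is JDN 2473644 (3 July 2060 Gregorian).
2473644 ≡ 5 (mod 7); counting from Monday = 0 gives Saturday.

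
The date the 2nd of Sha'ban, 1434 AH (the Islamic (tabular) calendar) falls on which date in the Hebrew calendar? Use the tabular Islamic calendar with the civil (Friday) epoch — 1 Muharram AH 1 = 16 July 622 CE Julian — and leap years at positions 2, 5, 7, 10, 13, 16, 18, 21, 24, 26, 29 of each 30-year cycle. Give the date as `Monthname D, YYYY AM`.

The source date corresponds to 11 June 2013 in the Gregorian calendar (JDN 2456455).
That day falls on 3 Tammuz 5773 AM in the Hebrew calendar.

Tammuz 3, 5773 AM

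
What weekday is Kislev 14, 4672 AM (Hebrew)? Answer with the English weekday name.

Thursday

This is JDN 2054111 (12 November 911 Gregorian).
2054111 ≡ 3 (mod 7); counting from Monday = 0 gives Thursday.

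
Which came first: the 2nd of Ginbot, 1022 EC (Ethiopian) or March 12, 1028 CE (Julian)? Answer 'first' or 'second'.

second

Converting both to JDN: 2097382 vs 2096606; the smaller is the second.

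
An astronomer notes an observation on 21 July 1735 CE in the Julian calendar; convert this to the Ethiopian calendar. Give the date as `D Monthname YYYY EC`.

27 Hamle 1727 EC

Both dates share Julian Day Number 2354968; in the Ethiopian calendar that is 27 Hamle 1727 EC.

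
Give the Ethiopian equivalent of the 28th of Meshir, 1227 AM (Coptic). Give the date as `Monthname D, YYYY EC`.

Both dates share Julian Day Number 2273003; in the Ethiopian calendar that is 28 Yekatit 1503 EC.

Yekatit 28, 1503 EC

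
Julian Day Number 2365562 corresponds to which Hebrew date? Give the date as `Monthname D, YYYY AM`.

Av 4, 5524 AM

JDN 2365562 is 2 August 1764 in the Gregorian calendar.
In the Hebrew calendar that day is Av 4, 5524 AM.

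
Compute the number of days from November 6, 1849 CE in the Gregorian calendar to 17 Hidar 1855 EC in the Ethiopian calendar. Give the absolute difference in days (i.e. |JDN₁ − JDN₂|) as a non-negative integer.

4767

First date → JDN 2396703; second date → JDN 2401470.
The interval is |2396703 − 2401470| = 4767 days.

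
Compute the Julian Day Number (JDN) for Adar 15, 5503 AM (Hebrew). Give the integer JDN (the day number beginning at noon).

2357747

In the Gregorian calendar the same day is 11 March 1743.
JDN 2400001 is 17 November 1858 CE (Gregorian), MJD 0; the target day is −42254 days from there, so JDN = 2357747.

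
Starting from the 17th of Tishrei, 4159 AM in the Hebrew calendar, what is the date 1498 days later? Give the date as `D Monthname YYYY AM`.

10 Cheshvan 4163 AM

The starting date is JDN 1866685; 1866685 + 1498 = 1868183.
JDN 1868183 corresponds to 10 Cheshvan 4163 AM.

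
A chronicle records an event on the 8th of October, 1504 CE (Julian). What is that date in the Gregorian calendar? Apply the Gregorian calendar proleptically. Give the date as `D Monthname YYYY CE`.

The Julian–Gregorian offset here is 10 days (Julian trailing).
8 October 1504 Julian + 10 days → 18 October 1504 Gregorian.

18 October 1504 CE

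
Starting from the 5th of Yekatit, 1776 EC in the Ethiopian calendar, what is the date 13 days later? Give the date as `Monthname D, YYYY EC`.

Counting 13 days forward from JDN 2372694 reaches JDN 2372707, which is Yekatit 18, 1776 EC.

Yekatit 18, 1776 EC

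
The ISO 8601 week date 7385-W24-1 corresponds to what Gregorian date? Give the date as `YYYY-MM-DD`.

7385-06-13

ISO week 1 of 7385 is the week containing the first Thursday of 7385.
Week 24, day 1 (Monday) lands on 7385-06-13.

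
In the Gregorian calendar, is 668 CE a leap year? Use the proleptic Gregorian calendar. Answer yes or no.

668 is divisible by 4 and not by 100, so it is a leap year.

yes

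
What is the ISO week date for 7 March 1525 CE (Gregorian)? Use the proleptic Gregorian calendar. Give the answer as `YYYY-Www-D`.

The weekday is Saturday (ISO weekday 6).
That Saturday belongs to ISO week 10 of ISO year 1525.

1525-W10-6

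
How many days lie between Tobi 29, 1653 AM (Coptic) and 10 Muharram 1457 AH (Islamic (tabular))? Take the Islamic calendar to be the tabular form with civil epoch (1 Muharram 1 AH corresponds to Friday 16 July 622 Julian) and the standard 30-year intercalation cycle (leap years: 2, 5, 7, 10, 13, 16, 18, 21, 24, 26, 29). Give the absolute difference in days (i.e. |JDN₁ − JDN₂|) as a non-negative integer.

35836

First date → JDN 2428571; second date → JDN 2464407.
The interval is |2428571 − 2464407| = 35836 days.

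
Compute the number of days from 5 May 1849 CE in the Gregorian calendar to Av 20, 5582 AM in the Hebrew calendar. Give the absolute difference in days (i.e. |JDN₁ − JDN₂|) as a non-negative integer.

JDN of the first date = 2396518.
JDN of the second date = 2386750.
|2386750 − 2396518| = 9768.

9768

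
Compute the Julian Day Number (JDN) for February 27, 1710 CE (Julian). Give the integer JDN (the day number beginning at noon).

Equivalently 10 March 1710 (Gregorian).
JDN 2299161 is 15 October 1582 CE (Gregorian); the target day is +46532 days from there, so JDN = 2345693.

2345693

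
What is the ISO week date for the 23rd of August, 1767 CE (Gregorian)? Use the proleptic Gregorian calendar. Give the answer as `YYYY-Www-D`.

1767-W34-7

The weekday is Sunday (ISO weekday 7).
That Sunday belongs to ISO week 34 of ISO year 1767.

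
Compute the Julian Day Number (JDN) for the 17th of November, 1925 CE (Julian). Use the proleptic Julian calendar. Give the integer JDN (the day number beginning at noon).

2424485

In the Gregorian calendar the same day is 30 November 1925.
JDN 2299161 is 15 October 1582 CE (Gregorian); the target day is +125324 days from there, so JDN = 2424485.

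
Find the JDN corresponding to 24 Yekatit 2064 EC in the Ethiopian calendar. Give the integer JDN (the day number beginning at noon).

2477905

In the Gregorian calendar the same day is 3 March 2072.
JDN 2451545 is 1 January 2000 CE (Gregorian); the target day is +26360 days from there, so JDN = 2477905.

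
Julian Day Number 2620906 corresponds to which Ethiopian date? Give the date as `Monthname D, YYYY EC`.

Pagume 3, 2455 EC

JDN 2620906 is 11 September 2463 in the Gregorian calendar.
In the Ethiopian calendar that day is Pagume 3, 2455 EC.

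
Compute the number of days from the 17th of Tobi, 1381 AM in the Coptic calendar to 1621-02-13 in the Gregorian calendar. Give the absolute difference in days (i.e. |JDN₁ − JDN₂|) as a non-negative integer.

JDN of the first date = 2329211.
JDN of the second date = 2313162.
|2313162 − 2329211| = 16049.

16049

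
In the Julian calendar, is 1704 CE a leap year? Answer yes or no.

1704 mod 4 = 0, so it is a leap year in the Julian calendar.

yes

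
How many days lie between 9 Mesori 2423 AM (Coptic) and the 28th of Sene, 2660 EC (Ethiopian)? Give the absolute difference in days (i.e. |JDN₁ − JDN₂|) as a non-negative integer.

First date → JDN 2710003; second date → JDN 2695718.
The interval is |2710003 − 2695718| = 14285 days.

14285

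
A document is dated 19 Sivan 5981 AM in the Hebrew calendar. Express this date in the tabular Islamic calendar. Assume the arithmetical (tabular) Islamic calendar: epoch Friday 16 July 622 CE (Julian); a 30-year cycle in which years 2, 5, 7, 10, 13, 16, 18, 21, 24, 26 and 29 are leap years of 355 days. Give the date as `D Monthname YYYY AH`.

Julian Day Number of the source date = 2532424.
Converting JDN 2532424 to the tabular Islamic calendar gives 18 Dhu al-Hijjah 1648 AH.

18 Dhu al-Hijjah 1648 AH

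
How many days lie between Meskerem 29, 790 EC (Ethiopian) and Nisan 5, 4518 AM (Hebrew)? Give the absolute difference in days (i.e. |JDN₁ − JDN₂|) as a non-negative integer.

First date → JDN 2012431; second date → JDN 1997996.
The interval is |2012431 − 1997996| = 14435 days.

14435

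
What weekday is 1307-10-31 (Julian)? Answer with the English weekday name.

Tuesday

Equivalently 8 November 1307 Gregorian, JDN 2198743.
JDN 2198743 mod 7 = 1, and JDN 0 was a Monday, so this is a Tuesday.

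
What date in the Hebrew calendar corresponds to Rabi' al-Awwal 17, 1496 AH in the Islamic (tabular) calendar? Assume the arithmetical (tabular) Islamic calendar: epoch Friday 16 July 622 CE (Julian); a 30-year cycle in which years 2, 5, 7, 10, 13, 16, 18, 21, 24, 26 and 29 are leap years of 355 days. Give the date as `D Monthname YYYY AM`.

17 Adar II 5833 AM

The source date corresponds to 26 March 2073 in the Gregorian calendar (JDN 2478293).
That day falls on 17 Adar II 5833 AM in the Hebrew calendar.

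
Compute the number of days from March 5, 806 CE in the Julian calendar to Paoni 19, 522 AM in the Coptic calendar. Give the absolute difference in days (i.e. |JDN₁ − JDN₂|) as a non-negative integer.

First date → JDN 2015513; second date → JDN 2015613.
The interval is |2015513 − 2015613| = 100 days.

100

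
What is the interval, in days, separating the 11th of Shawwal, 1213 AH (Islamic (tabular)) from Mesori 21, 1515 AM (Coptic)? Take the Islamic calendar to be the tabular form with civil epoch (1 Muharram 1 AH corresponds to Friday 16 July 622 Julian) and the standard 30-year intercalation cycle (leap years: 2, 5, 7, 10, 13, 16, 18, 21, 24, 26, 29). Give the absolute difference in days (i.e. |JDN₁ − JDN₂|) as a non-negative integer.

JDN of the first date = 2378208.
JDN of the second date = 2378368.
|2378368 − 2378208| = 160.

160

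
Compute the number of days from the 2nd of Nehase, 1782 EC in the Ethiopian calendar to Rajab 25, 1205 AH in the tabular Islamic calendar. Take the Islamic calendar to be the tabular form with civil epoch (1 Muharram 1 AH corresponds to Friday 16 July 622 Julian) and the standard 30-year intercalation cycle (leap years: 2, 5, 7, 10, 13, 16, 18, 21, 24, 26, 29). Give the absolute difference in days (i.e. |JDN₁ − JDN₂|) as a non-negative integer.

JDN of the first date = 2375062.
JDN of the second date = 2375298.
|2375298 − 2375062| = 236.

236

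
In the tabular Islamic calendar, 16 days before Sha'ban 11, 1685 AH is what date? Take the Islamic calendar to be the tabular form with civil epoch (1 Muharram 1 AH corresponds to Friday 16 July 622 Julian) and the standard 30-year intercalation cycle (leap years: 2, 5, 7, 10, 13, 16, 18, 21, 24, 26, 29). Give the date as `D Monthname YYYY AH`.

25 Rajab 1685 AH

Counting 16 days back from JDN 2545410 reaches JDN 2545394, which is 25 Rajab 1685 AH.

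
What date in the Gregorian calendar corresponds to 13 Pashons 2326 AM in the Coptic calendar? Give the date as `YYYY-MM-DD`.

Julian Day Number of the source date = 2674488.
Converting JDN 2674488 to the Gregorian calendar gives 26 May 2610 CE.

2610-05-26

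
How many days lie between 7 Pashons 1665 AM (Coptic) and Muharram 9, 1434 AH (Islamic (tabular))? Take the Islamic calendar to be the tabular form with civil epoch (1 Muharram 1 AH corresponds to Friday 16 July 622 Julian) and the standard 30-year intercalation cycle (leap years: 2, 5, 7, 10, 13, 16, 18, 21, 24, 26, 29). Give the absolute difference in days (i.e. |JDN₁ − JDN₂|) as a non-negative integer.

23203

First date → JDN 2433052; second date → JDN 2456255.
The interval is |2433052 − 2456255| = 23203 days.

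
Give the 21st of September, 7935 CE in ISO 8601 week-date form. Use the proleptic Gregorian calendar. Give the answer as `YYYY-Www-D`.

7935-W38-6

The weekday is Saturday (ISO weekday 6).
That Saturday belongs to ISO week 38 of ISO year 7935.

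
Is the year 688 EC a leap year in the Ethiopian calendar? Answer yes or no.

no

688 mod 4 = 0; in the Ethiopian calendar a year is leap when year mod 4 = 3, so it is a common year.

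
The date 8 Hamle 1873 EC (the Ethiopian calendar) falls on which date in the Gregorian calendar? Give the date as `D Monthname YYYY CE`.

14 July 1881 CE

Julian Day Number of the source date = 2408276.
Converting JDN 2408276 to the Gregorian calendar gives 14 July 1881 CE.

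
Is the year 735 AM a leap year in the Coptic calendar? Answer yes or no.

yes

735 mod 4 = 3; in the Coptic calendar a year is leap when year mod 4 = 3, so it is a leap year.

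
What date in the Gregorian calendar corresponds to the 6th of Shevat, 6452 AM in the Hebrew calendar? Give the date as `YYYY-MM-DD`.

Julian Day Number of the source date = 2704308.
Converting JDN 2704308 to the Gregorian calendar gives 16 January 2692 CE.

2692-01-16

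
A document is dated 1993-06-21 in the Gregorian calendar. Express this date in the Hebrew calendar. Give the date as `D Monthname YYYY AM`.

Julian Day Number of the source date = 2449160.
Converting JDN 2449160 to the Hebrew calendar gives 2 Tammuz 5753 AM.

2 Tammuz 5753 AM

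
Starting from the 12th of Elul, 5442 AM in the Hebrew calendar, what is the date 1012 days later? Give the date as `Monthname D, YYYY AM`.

Sivan 21, 5445 AM

JDN of the 12th of Elul, 5442 AM = 2335656.
2335656 + 1012 = 2336668.
JDN 2336668 in the Hebrew calendar is Sivan 21, 5445 AM.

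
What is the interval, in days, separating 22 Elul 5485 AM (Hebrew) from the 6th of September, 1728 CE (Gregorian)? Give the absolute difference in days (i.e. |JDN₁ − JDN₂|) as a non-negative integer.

1102

First date → JDN 2351346; second date → JDN 2352448.
The interval is |2351346 − 2352448| = 1102 days.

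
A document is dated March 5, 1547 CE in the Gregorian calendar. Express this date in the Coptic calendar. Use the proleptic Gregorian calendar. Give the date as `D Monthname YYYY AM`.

Both dates share Julian Day Number 2286153; in the Coptic calendar that is 29 Meshir 1263 AM.

29 Meshir 1263 AM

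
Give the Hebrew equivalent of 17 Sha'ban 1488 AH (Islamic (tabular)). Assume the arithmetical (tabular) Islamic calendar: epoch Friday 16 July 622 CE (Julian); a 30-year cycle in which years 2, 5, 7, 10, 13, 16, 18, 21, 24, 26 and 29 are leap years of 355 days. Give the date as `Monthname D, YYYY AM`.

Both dates share Julian Day Number 2475606; in the Hebrew calendar that is 17 Cheshvan 5826 AM.

Cheshvan 17, 5826 AM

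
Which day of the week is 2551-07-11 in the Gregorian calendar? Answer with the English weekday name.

Sunday

JDN 2652985 mod 7 = 6, and JDN 0 was a Monday, so this is a Sunday.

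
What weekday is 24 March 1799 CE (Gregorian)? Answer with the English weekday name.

2378214 ≡ 6 (mod 7); counting from Monday = 0 gives Sunday.

Sunday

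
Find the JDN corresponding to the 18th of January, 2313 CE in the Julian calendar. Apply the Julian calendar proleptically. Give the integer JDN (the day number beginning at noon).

In the Gregorian calendar the same day is 3 February 2313.
JDN 2299161 is 15 October 1582 CE (Gregorian); the target day is +266738 days from there, so JDN = 2565899.

2565899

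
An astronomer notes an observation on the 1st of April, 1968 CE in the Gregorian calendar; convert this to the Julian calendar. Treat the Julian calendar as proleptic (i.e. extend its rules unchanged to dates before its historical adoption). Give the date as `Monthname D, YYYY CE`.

March 19, 1968 CE

For dates in this range the Gregorian date is 13 days ahead of the Julian.
1 April 1968 Gregorian − 13 days → 19 March 1968 Julian.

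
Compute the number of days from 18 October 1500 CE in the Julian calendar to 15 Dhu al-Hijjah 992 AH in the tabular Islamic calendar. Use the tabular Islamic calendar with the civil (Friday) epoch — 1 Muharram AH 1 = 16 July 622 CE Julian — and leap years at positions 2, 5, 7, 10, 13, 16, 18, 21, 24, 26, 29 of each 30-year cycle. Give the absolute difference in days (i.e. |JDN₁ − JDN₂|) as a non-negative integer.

First date → JDN 2269224; second date → JDN 2299956.
The interval is |2269224 − 2299956| = 30732 days.

30732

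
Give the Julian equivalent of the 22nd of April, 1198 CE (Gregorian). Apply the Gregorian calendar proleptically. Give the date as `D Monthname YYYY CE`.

15 April 1198 CE

For dates in this range the Gregorian date is 7 days ahead of the Julian.
22 April 1198 Gregorian − 7 days → 15 April 1198 Julian.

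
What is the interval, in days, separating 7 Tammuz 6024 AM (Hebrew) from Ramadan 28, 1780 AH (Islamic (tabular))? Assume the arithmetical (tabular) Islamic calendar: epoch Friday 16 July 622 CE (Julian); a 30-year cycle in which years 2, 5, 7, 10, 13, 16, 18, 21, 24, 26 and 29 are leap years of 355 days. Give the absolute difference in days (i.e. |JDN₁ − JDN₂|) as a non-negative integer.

JDN of the first date = 2548152.
JDN of the second date = 2579121.
|2579121 − 2548152| = 30969.

30969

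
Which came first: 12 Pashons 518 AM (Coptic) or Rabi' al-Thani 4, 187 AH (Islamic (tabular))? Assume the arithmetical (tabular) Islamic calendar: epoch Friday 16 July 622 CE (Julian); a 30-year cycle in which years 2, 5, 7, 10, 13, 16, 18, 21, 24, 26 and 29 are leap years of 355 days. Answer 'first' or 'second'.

Converting both to JDN: 2014115 vs 2014444; the smaller is the first.

first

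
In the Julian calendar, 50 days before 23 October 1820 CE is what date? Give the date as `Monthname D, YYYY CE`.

JDN of 23 October 1820 CE = 2386109.
2386109 − 50 = 2386059.
JDN 2386059 in the Julian calendar is September 3, 1820 CE.

September 3, 1820 CE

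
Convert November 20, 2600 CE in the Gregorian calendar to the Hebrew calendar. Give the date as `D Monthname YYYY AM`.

22 Cheshvan 6361 AM

Both dates share Julian Day Number 2671014; in the Hebrew calendar that is 22 Cheshvan 6361 AM.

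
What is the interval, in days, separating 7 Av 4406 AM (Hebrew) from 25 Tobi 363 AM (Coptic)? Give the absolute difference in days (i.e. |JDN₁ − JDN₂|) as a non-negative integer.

First date → JDN 1957215; second date → JDN 1957394.
The interval is |1957215 − 1957394| = 179 days.

179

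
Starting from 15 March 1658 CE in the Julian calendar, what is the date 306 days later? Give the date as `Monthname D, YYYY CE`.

Counting 306 days forward from JDN 2326716 reaches JDN 2327022, which is January 15, 1659 CE.

January 15, 1659 CE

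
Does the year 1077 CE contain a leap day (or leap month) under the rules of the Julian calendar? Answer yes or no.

1077 mod 4 = 1, so it is a common year in the Julian calendar.

no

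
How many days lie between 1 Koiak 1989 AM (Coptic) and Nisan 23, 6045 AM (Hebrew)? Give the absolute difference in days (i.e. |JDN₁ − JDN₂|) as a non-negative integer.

JDN of the first date = 2551237.
JDN of the second date = 2555758.
|2555758 − 2551237| = 4521.

4521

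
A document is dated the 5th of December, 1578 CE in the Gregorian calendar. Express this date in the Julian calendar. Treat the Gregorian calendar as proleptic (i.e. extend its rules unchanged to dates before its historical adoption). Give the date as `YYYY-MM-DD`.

1578-11-25

At this point the Julian calendar is 10 days behind the Gregorian.
5 December 1578 Gregorian − 10 days → 25 November 1578 Julian.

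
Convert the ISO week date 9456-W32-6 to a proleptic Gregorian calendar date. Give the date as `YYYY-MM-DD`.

9456-08-09

ISO week 1 of 9456 is the week containing the first Thursday of 9456.
Week 32, day 6 (Saturday) lands on 9456-08-09.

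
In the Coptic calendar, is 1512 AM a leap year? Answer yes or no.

1512 mod 4 = 0; in the Coptic calendar a year is leap when year mod 4 = 3, so it is a common year.

no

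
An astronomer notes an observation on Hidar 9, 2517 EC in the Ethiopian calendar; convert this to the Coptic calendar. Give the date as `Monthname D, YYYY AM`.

Hathor 9, 2241 AM

The source date corresponds to 22 November 2524 in the Gregorian calendar (JDN 2643258).
That day falls on 9 Hathor 2241 AM in the Coptic calendar.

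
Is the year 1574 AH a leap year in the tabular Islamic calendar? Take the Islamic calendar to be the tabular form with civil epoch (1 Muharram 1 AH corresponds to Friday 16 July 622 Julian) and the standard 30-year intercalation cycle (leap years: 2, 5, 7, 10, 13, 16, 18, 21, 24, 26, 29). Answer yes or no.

no

Year 1574 AH is year 14 of its 30-year cycle; leap positions are 2, 5, 7, 10, 13, 16, 18, 21, 24, 26, 29, so it is a common year (354 days).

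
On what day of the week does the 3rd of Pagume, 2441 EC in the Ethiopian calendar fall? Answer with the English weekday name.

Equivalently 11 September 2449 Gregorian, JDN 2615793.
Since JDN mod 7 = 5 (0 = Monday), the day is Saturday.

Saturday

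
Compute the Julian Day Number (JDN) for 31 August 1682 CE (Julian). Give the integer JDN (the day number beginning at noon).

Equivalently 10 September 1682 (Gregorian).
JDN 2400001 is 17 November 1858 CE (Gregorian), MJD 0; the target day is −64350 days from there, so JDN = 2335651.

2335651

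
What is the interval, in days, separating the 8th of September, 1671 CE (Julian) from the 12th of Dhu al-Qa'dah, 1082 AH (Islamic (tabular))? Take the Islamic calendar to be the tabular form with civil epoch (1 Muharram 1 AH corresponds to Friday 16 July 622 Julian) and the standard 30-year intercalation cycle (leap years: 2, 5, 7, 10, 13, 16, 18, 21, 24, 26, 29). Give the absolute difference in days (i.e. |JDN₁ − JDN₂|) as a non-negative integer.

175

JDN of the first date = 2331641.
JDN of the second date = 2331816.
|2331816 − 2331641| = 175.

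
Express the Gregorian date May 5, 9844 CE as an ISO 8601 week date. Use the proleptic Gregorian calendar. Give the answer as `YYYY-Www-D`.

9844-W18-7

The weekday is Sunday (ISO weekday 7).
That Sunday belongs to ISO week 18 of ISO year 9844.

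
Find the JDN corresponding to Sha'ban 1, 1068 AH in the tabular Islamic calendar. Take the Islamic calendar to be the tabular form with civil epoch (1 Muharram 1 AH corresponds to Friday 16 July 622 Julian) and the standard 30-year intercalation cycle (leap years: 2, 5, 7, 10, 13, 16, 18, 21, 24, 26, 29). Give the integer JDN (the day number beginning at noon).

In the Gregorian calendar the same day is 4 May 1658.
JDN 2451545 is 1 January 2000 CE (Gregorian); the target day is −124789 days from there, so JDN = 2326756.

2326756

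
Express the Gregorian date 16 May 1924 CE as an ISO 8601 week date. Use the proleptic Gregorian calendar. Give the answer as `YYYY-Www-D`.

The weekday is Friday (ISO weekday 5).
That Friday belongs to ISO week 20 of ISO year 1924.

1924-W20-5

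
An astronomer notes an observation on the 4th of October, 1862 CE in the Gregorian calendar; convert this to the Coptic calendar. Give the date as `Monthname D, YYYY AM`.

Both dates share Julian Day Number 2401418; in the Coptic calendar that is 25 Thout 1579 AM.

Thout 25, 1579 AM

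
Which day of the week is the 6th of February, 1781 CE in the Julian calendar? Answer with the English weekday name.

Saturday

This is JDN 2371605 (17 February 1781 Gregorian).
2371605 ≡ 5 (mod 7); counting from Monday = 0 gives Saturday.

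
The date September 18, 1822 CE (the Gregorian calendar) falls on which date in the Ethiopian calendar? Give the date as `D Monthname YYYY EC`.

9 Meskerem 1815 EC

Julian Day Number of the source date = 2386792.
Converting JDN 2386792 to the Ethiopian calendar gives 9 Meskerem 1815 EC.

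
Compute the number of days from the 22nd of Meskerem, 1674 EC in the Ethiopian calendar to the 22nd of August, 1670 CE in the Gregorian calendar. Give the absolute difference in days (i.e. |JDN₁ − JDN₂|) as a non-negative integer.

JDN of the first date = 2335305.
JDN of the second date = 2331249.
|2331249 − 2335305| = 4056.

4056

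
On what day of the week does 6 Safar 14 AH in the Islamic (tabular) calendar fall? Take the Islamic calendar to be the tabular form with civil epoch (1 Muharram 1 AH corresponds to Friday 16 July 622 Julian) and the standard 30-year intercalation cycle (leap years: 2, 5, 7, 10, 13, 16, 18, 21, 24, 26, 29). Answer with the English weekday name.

Saturday

This is JDN 1953082 (4 April 635 Gregorian).
1953082 ≡ 5 (mod 7); counting from Monday = 0 gives Saturday.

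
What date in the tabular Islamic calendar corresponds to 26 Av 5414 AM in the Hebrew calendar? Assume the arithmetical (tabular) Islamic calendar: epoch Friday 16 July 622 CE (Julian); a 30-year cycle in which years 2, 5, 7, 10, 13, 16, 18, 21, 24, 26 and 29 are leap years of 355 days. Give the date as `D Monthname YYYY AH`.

Both dates share Julian Day Number 2325392; in the tabular Islamic calendar that is 25 Ramadan 1064 AH.

25 Ramadan 1064 AH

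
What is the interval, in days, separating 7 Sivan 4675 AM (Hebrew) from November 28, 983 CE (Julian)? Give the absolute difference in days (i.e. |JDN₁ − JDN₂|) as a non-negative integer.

25026

First date → JDN 2055404; second date → JDN 2080430.
The interval is |2055404 − 2080430| = 25026 days.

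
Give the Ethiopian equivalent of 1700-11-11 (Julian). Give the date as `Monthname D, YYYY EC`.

Hidar 15, 1693 EC

The source date corresponds to 22 November 1700 in the Gregorian calendar (JDN 2342298).
That day falls on 15 Hidar 1693 EC in the Ethiopian calendar.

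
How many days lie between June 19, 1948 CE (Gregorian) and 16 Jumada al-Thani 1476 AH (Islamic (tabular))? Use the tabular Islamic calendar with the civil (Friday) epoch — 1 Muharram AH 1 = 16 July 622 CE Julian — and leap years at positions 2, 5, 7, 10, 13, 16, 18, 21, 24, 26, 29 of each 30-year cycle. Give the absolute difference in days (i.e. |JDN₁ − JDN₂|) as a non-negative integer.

38572

JDN of the first date = 2432722.
JDN of the second date = 2471294.
|2471294 − 2432722| = 38572.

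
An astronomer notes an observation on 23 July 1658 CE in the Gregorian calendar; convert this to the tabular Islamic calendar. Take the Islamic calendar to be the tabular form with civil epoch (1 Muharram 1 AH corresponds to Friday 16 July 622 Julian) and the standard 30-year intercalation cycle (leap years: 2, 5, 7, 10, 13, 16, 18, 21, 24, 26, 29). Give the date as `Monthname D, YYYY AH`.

Both dates share Julian Day Number 2326836; in the tabular Islamic calendar that is 22 Shawwal 1068 AH.

Shawwal 22, 1068 AH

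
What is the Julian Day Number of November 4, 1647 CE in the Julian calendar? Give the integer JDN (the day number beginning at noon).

Equivalently 14 November 1647 (Gregorian).
JDN 2451545 is 1 January 2000 CE (Gregorian); the target day is −128613 days from there, so JDN = 2322932.

2322932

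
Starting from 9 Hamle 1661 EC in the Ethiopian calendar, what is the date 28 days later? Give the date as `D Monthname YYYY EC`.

The starting date is JDN 2330844; 2330844 + 28 = 2330872.
JDN 2330872 corresponds to 7 Nehase 1661 EC.

7 Nehase 1661 EC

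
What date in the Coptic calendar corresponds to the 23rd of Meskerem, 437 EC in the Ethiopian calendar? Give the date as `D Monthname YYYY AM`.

Julian Day Number of the source date = 1883492.
Converting JDN 1883492 to the Coptic calendar gives 23 Thout 161 AM.

23 Thout 161 AM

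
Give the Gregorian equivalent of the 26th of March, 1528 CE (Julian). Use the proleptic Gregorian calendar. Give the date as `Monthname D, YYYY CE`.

April 5, 1528 CE

At this point the Julian calendar is 10 days behind the Gregorian.
26 March 1528 Julian + 10 days → 5 April 1528 Gregorian.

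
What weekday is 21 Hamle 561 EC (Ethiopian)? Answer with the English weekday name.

In the proleptic Gregorian calendar this is 17 July 569 (JDN 1929081).
JDN 1929081 mod 7 = 0, and JDN 0 was a Monday, so this is a Monday.

Monday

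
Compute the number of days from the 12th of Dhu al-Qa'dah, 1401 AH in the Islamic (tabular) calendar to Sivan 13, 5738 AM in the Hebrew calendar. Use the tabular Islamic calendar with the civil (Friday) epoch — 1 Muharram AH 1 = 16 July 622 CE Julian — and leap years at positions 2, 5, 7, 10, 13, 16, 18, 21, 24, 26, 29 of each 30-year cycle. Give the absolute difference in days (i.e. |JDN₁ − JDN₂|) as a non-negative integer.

First date → JDN 2444859; second date → JDN 2443678.
The interval is |2444859 − 2443678| = 1181 days.

1181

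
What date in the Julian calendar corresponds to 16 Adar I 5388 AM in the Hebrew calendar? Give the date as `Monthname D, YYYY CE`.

Both dates share Julian Day Number 2315725; in the Julian calendar that is 10 February 1628 CE.

February 10, 1628 CE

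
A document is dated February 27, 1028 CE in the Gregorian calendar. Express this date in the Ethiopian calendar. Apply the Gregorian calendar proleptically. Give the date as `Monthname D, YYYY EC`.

Yekatit 26, 1020 EC

Julian Day Number of the source date = 2096586.
Converting JDN 2096586 to the Ethiopian calendar gives 26 Yekatit 1020 EC.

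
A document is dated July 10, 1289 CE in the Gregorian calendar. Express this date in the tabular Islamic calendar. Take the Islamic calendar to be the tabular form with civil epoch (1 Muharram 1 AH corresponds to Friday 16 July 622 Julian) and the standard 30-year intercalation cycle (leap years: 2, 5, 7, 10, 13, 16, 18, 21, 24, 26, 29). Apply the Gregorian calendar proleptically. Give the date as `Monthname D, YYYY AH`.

Both dates share Julian Day Number 2192049; in the tabular Islamic calendar that is 12 Jumada al-Thani 688 AH.

Jumada al-Thani 12, 688 AH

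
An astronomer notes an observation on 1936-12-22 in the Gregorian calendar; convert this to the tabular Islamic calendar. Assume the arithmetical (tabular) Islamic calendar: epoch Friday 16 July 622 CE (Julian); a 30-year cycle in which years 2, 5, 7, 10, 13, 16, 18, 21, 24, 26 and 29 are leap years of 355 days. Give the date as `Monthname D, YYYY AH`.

Both dates share Julian Day Number 2428525; in the tabular Islamic calendar that is 8 Shawwal 1355 AH.

Shawwal 8, 1355 AH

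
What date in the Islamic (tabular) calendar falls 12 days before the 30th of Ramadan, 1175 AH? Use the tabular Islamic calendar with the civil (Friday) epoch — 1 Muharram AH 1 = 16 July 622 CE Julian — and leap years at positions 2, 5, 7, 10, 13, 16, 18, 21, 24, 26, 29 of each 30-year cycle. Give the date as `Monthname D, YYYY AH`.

Ramadan 18, 1175 AH

Counting 12 days back from JDN 2364731 reaches JDN 2364719, which is Ramadan 18, 1175 AH.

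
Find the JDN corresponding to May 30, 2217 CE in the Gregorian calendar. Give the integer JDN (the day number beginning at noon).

JDN 2451545 is 1 January 2000 CE (Gregorian); the target day is +79407 days from there, so JDN = 2530952.

2530952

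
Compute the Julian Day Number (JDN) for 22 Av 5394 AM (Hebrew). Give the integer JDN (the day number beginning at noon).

2318094

Equivalently 16 August 1634 (Gregorian).
JDN 2400001 is 17 November 1858 CE (Gregorian), MJD 0; the target day is −81907 days from there, so JDN = 2318094.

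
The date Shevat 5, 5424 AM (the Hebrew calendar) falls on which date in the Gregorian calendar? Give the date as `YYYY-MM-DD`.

1664-02-01

Both dates share Julian Day Number 2328855; in the Gregorian calendar that is 1 February 1664 CE.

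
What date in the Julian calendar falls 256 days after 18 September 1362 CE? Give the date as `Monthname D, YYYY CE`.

June 1, 1363 CE

Counting 256 days forward from JDN 2218789 reaches JDN 2219045, which is June 1, 1363 CE.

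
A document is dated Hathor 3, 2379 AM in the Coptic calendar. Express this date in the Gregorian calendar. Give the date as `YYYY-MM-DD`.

2662-11-17

Both dates share Julian Day Number 2693656; in the Gregorian calendar that is 17 November 2662 CE.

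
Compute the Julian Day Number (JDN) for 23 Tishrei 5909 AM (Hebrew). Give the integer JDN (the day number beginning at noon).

2505880

Equivalently 6 October 2148 (Gregorian).
JDN 2299161 is 15 October 1582 CE (Gregorian); the target day is +206719 days from there, so JDN = 2505880.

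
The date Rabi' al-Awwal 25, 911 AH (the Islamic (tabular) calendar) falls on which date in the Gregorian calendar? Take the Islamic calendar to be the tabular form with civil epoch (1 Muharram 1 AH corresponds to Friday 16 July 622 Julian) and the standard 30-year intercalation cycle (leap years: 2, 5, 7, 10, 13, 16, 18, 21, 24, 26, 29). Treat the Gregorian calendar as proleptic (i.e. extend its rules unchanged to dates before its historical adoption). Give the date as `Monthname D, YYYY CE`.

September 5, 1505 CE

Both dates share Julian Day Number 2270997; in the Gregorian calendar that is 5 September 1505 CE.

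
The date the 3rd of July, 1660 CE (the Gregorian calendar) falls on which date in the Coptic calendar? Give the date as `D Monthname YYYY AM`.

29 Paoni 1376 AM

Both dates share Julian Day Number 2327547; in the Coptic calendar that is 29 Paoni 1376 AM.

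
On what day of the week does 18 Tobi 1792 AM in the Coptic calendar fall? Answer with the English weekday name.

Monday

This is JDN 2479330 (27 January 2076 Gregorian).
JDN 2479330 mod 7 = 0, and JDN 0 was a Monday, so this is a Monday.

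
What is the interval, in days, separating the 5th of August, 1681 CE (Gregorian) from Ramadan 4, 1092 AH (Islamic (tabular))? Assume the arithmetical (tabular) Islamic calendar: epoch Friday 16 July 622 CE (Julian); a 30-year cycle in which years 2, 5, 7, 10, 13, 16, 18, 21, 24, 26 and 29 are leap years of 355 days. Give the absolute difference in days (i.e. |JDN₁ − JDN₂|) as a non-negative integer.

First date → JDN 2335250; second date → JDN 2335293.
The interval is |2335250 − 2335293| = 43 days.

43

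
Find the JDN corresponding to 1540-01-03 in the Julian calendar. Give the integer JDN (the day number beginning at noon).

2283545

Equivalently 13 January 1540 (proleptic Gregorian).
JDN 2451545 is 1 January 2000 CE (Gregorian); the target day is −168000 days from there, so JDN = 2283545.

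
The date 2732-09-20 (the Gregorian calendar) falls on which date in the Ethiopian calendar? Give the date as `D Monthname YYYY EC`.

4 Meskerem 2725 EC

Both dates share Julian Day Number 2719165; in the Ethiopian calendar that is 4 Meskerem 2725 EC.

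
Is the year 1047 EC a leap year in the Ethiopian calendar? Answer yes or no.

1047 mod 4 = 3; in the Ethiopian calendar a year is leap when year mod 4 = 3, so it is a leap year.

yes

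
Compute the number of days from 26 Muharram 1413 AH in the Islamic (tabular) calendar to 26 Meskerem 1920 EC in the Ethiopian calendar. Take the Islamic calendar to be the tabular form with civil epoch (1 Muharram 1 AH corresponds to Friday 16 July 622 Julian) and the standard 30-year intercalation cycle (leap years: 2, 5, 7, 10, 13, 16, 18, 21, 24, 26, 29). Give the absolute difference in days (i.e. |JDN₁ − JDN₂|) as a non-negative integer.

23670

First date → JDN 2448831; second date → JDN 2425161.
The interval is |2448831 − 2425161| = 23670 days.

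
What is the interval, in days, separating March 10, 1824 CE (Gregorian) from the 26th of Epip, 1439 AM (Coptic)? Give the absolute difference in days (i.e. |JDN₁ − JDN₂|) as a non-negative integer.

36747

JDN of the first date = 2387331.
JDN of the second date = 2350584.
|2350584 − 2387331| = 36747.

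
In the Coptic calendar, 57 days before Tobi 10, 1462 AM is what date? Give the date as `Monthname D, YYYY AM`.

Hathor 13, 1462 AM

The starting date is JDN 2358789; 2358789 − 57 = 2358732.
JDN 2358732 corresponds to Hathor 13, 1462 AM.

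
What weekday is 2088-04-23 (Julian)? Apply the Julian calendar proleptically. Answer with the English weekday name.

Thursday

Equivalently 6 May 2088 Gregorian, JDN 2483813.
2483813 ≡ 3 (mod 7); counting from Monday = 0 gives Thursday.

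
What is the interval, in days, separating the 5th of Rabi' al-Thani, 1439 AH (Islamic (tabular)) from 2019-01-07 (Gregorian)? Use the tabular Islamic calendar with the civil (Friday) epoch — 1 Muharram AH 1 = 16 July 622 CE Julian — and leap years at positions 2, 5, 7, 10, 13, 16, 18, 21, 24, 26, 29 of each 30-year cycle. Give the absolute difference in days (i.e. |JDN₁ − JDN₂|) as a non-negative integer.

JDN of the first date = 2458112.
JDN of the second date = 2458491.
|2458491 − 2458112| = 379.

379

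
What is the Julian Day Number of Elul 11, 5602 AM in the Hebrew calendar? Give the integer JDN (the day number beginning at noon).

2394065

In the Gregorian calendar the same day is 17 August 1842.
JDN 2400001 is 17 November 1858 CE (Gregorian), MJD 0; the target day is −5936 days from there, so JDN = 2394065.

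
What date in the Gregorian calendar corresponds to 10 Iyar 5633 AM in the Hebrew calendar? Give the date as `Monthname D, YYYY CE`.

May 7, 1873 CE

Julian Day Number of the source date = 2405286.
Converting JDN 2405286 to the Gregorian calendar gives 7 May 1873 CE.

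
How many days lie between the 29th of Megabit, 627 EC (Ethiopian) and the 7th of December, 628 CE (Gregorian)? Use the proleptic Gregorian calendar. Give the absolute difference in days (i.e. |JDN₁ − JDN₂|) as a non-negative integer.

First date → JDN 1953075; second date → JDN 1950773.
The interval is |1953075 − 1950773| = 2302 days.

2302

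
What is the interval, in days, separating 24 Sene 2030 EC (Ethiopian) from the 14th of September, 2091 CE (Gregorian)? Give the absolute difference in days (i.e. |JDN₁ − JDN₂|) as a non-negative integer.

19433

JDN of the first date = 2465606.
JDN of the second date = 2485039.
|2485039 − 2465606| = 19433.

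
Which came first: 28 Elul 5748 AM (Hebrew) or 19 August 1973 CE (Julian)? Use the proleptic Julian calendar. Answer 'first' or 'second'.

second

Converting both to JDN: 2447415 vs 2441927; the smaller is the second.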